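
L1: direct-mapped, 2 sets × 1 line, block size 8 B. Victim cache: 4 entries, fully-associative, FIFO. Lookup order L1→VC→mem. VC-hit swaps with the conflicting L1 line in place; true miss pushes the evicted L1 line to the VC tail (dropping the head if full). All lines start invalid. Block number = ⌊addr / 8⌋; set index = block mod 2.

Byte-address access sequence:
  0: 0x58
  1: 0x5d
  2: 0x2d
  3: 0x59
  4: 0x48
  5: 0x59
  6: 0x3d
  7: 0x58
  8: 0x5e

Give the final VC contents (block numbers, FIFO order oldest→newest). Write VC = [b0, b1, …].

VC = [5, 9, 7]

0: 0x58 (blk 11, set 1) → MISS  vc=[]
1: 0x5d (blk 11, set 1) → L1-HIT  vc=[]
2: 0x2d (blk 5, set 1) → MISS  vc=[11]
3: 0x59 (blk 11, set 1) → VC-HIT  vc=[5]
4: 0x48 (blk 9, set 1) → MISS  vc=[5, 11]
5: 0x59 (blk 11, set 1) → VC-HIT  vc=[5, 9]
6: 0x3d (blk 7, set 1) → MISS  vc=[5, 9, 11]
7: 0x58 (blk 11, set 1) → VC-HIT  vc=[5, 9, 7]
8: 0x5e (blk 11, set 1) → L1-HIT  vc=[5, 9, 7]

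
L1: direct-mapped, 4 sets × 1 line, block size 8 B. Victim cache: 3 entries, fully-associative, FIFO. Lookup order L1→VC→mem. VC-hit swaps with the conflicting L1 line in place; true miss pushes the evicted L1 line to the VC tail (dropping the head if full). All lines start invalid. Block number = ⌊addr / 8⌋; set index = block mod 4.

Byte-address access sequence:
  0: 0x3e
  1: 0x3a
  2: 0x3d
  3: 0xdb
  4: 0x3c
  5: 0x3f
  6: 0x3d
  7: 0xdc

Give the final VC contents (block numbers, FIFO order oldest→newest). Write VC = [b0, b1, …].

#0 0x3e→b7/s3 MISS; vc=[]
#1 0x3a→b7/s3 L1-HIT; vc=[]
#2 0x3d→b7/s3 L1-HIT; vc=[]
#3 0xdb→b27/s3 MISS; vc=[7]
#4 0x3c→b7/s3 VC-HIT; vc=[27]
#5 0x3f→b7/s3 L1-HIT; vc=[27]
#6 0x3d→b7/s3 L1-HIT; vc=[27]
#7 0xdc→b27/s3 VC-HIT; vc=[7]

VC = [7]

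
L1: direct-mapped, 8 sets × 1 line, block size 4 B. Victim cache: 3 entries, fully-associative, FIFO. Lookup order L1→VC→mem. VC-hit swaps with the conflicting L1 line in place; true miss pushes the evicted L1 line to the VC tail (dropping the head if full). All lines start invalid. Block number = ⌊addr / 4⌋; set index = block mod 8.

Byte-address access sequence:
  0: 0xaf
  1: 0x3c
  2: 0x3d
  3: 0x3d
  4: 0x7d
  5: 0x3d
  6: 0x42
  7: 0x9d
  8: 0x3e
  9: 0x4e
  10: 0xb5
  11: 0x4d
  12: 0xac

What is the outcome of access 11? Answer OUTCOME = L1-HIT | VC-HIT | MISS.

  [0] addr=0xaf blk=43 s=3: MISS | VC []
  [1] addr=0x3c blk=15 s=7: MISS | VC []
  [2] addr=0x3d blk=15 s=7: L1-HIT | VC []
  [3] addr=0x3d blk=15 s=7: L1-HIT | VC []
  [4] addr=0x7d blk=31 s=7: MISS | VC [15]
  [5] addr=0x3d blk=15 s=7: VC-HIT | VC [31]
  [6] addr=0x42 blk=16 s=0: MISS | VC [31]
  [7] addr=0x9d blk=39 s=7: MISS | VC [31, 15]
  [8] addr=0x3e blk=15 s=7: VC-HIT | VC [31, 39]
  [9] addr=0x4e blk=19 s=3: MISS | VC [31, 39, 43]
  [10] addr=0xb5 blk=45 s=5: MISS | VC [31, 39, 43]
  [11] addr=0x4d blk=19 s=3: L1-HIT | VC [31, 39, 43]
  [12] addr=0xac blk=43 s=3: VC-HIT | VC [31, 39, 19]

OUTCOME = L1-HIT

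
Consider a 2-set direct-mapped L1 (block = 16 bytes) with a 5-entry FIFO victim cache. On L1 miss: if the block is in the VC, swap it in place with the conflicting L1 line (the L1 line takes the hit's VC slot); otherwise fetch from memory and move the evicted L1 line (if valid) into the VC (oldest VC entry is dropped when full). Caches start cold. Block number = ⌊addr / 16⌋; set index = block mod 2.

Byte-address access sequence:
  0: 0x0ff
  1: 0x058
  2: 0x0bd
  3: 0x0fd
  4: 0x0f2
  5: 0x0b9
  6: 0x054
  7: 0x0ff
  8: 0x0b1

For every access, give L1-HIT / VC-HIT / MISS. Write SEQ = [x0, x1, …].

SEQ = [MISS, MISS, MISS, VC-HIT, L1-HIT, VC-HIT, VC-HIT, VC-HIT, VC-HIT]

  [0] addr=0xff blk=15 s=1: MISS | VC []
  [1] addr=0x58 blk=5 s=1: MISS | VC [15]
  [2] addr=0xbd blk=11 s=1: MISS | VC [15, 5]
  [3] addr=0xfd blk=15 s=1: VC-HIT | VC [11, 5]
  [4] addr=0xf2 blk=15 s=1: L1-HIT | VC [11, 5]
  [5] addr=0xb9 blk=11 s=1: VC-HIT | VC [15, 5]
  [6] addr=0x54 blk=5 s=1: VC-HIT | VC [15, 11]
  [7] addr=0xff blk=15 s=1: VC-HIT | VC [5, 11]
  [8] addr=0xb1 blk=11 s=1: VC-HIT | VC [5, 15]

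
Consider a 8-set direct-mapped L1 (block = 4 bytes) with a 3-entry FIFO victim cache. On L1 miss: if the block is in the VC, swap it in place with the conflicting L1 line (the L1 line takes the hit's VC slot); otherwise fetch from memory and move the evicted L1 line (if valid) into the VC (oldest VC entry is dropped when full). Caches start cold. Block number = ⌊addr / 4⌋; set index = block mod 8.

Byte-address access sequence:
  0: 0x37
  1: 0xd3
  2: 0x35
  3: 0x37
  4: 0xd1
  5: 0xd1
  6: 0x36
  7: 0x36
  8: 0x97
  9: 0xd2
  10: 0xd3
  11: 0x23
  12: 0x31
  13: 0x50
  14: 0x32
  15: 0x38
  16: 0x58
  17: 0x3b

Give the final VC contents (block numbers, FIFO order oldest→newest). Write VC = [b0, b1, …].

VC = [52, 20, 22]

  [0] addr=0x37 blk=13 s=5: MISS | VC []
  [1] addr=0xd3 blk=52 s=4: MISS | VC []
  [2] addr=0x35 blk=13 s=5: L1-HIT | VC []
  [3] addr=0x37 blk=13 s=5: L1-HIT | VC []
  [4] addr=0xd1 blk=52 s=4: L1-HIT | VC []
  [5] addr=0xd1 blk=52 s=4: L1-HIT | VC []
  [6] addr=0x36 blk=13 s=5: L1-HIT | VC []
  [7] addr=0x36 blk=13 s=5: L1-HIT | VC []
  [8] addr=0x97 blk=37 s=5: MISS | VC [13]
  [9] addr=0xd2 blk=52 s=4: L1-HIT | VC [13]
  [10] addr=0xd3 blk=52 s=4: L1-HIT | VC [13]
  [11] addr=0x23 blk=8 s=0: MISS | VC [13]
  [12] addr=0x31 blk=12 s=4: MISS | VC [13, 52]
  [13] addr=0x50 blk=20 s=4: MISS | VC [13, 52, 12]
  [14] addr=0x32 blk=12 s=4: VC-HIT | VC [13, 52, 20]
  [15] addr=0x38 blk=14 s=6: MISS | VC [13, 52, 20]
  [16] addr=0x58 blk=22 s=6: MISS | VC [52, 20, 14]
  [17] addr=0x3b blk=14 s=6: VC-HIT | VC [52, 20, 22]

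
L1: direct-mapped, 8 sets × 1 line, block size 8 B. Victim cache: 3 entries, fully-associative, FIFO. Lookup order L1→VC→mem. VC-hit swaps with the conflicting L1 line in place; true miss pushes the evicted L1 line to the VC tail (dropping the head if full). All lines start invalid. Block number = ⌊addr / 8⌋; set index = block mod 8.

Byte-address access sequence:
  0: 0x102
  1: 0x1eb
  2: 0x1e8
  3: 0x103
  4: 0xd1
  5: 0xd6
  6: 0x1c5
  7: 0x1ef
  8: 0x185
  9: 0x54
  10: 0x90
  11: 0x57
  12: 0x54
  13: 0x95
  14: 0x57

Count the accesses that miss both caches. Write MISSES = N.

0: 0x102 (blk 32, set 0) → MISS  vc=[]
1: 0x1eb (blk 61, set 5) → MISS  vc=[]
2: 0x1e8 (blk 61, set 5) → L1-HIT  vc=[]
3: 0x103 (blk 32, set 0) → L1-HIT  vc=[]
4: 0xd1 (blk 26, set 2) → MISS  vc=[]
5: 0xd6 (blk 26, set 2) → L1-HIT  vc=[]
6: 0x1c5 (blk 56, set 0) → MISS  vc=[32]
7: 0x1ef (blk 61, set 5) → L1-HIT  vc=[32]
8: 0x185 (blk 48, set 0) → MISS  vc=[32, 56]
9: 0x54 (blk 10, set 2) → MISS  vc=[32, 56, 26]
10: 0x90 (blk 18, set 2) → MISS  vc=[56, 26, 10]
11: 0x57 (blk 10, set 2) → VC-HIT  vc=[56, 26, 18]
12: 0x54 (blk 10, set 2) → L1-HIT  vc=[56, 26, 18]
13: 0x95 (blk 18, set 2) → VC-HIT  vc=[56, 26, 10]
14: 0x57 (blk 10, set 2) → VC-HIT  vc=[56, 26, 18]

MISSES = 7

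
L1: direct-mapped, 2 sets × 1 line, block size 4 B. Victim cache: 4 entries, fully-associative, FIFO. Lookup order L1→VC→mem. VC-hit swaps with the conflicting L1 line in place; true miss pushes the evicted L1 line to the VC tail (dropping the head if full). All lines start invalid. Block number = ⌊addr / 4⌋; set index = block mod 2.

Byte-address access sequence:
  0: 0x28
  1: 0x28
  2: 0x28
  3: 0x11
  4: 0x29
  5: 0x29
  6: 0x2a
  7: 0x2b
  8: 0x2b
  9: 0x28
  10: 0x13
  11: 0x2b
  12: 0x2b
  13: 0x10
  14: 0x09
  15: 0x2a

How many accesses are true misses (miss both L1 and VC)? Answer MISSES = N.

MISSES = 3

  [0] addr=0x28 blk=10 s=0: MISS | VC []
  [1] addr=0x28 blk=10 s=0: L1-HIT | VC []
  [2] addr=0x28 blk=10 s=0: L1-HIT | VC []
  [3] addr=0x11 blk=4 s=0: MISS | VC [10]
  [4] addr=0x29 blk=10 s=0: VC-HIT | VC [4]
  [5] addr=0x29 blk=10 s=0: L1-HIT | VC [4]
  [6] addr=0x2a blk=10 s=0: L1-HIT | VC [4]
  [7] addr=0x2b blk=10 s=0: L1-HIT | VC [4]
  [8] addr=0x2b blk=10 s=0: L1-HIT | VC [4]
  [9] addr=0x28 blk=10 s=0: L1-HIT | VC [4]
  [10] addr=0x13 blk=4 s=0: VC-HIT | VC [10]
  [11] addr=0x2b blk=10 s=0: VC-HIT | VC [4]
  [12] addr=0x2b blk=10 s=0: L1-HIT | VC [4]
  [13] addr=0x10 blk=4 s=0: VC-HIT | VC [10]
  [14] addr=0x9 blk=2 s=0: MISS | VC [10, 4]
  [15] addr=0x2a blk=10 s=0: VC-HIT | VC [2, 4]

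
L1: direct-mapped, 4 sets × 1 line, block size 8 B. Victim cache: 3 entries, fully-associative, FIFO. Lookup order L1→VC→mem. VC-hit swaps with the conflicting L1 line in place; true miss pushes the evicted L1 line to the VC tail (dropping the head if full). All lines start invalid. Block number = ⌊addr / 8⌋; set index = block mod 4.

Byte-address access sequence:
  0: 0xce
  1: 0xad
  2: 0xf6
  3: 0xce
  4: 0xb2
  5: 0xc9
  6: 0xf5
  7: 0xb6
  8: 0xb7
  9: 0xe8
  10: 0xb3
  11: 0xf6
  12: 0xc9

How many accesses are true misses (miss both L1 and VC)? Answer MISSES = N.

MISSES = 5

  [0] addr=0xce blk=25 s=1: MISS | VC []
  [1] addr=0xad blk=21 s=1: MISS | VC [25]
  [2] addr=0xf6 blk=30 s=2: MISS | VC [25]
  [3] addr=0xce blk=25 s=1: VC-HIT | VC [21]
  [4] addr=0xb2 blk=22 s=2: MISS | VC [21, 30]
  [5] addr=0xc9 blk=25 s=1: L1-HIT | VC [21, 30]
  [6] addr=0xf5 blk=30 s=2: VC-HIT | VC [21, 22]
  [7] addr=0xb6 blk=22 s=2: VC-HIT | VC [21, 30]
  [8] addr=0xb7 blk=22 s=2: L1-HIT | VC [21, 30]
  [9] addr=0xe8 blk=29 s=1: MISS | VC [21, 30, 25]
  [10] addr=0xb3 blk=22 s=2: L1-HIT | VC [21, 30, 25]
  [11] addr=0xf6 blk=30 s=2: VC-HIT | VC [21, 22, 25]
  [12] addr=0xc9 blk=25 s=1: VC-HIT | VC [21, 22, 29]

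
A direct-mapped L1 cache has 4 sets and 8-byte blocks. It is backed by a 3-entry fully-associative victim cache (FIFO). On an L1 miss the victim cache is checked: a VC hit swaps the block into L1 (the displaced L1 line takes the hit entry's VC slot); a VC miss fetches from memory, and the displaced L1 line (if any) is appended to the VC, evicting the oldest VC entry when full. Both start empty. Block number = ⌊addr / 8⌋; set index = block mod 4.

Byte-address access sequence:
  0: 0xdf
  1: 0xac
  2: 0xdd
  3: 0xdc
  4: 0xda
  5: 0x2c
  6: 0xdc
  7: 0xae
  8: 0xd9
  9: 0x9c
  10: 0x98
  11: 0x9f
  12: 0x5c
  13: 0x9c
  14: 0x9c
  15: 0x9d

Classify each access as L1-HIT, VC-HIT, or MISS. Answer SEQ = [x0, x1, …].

  [0] addr=0xdf blk=27 s=3: MISS | VC []
  [1] addr=0xac blk=21 s=1: MISS | VC []
  [2] addr=0xdd blk=27 s=3: L1-HIT | VC []
  [3] addr=0xdc blk=27 s=3: L1-HIT | VC []
  [4] addr=0xda blk=27 s=3: L1-HIT | VC []
  [5] addr=0x2c blk=5 s=1: MISS | VC [21]
  [6] addr=0xdc blk=27 s=3: L1-HIT | VC [21]
  [7] addr=0xae blk=21 s=1: VC-HIT | VC [5]
  [8] addr=0xd9 blk=27 s=3: L1-HIT | VC [5]
  [9] addr=0x9c blk=19 s=3: MISS | VC [5, 27]
  [10] addr=0x98 blk=19 s=3: L1-HIT | VC [5, 27]
  [11] addr=0x9f blk=19 s=3: L1-HIT | VC [5, 27]
  [12] addr=0x5c blk=11 s=3: MISS | VC [5, 27, 19]
  [13] addr=0x9c blk=19 s=3: VC-HIT | VC [5, 27, 11]
  [14] addr=0x9c blk=19 s=3: L1-HIT | VC [5, 27, 11]
  [15] addr=0x9d blk=19 s=3: L1-HIT | VC [5, 27, 11]

SEQ = [MISS, MISS, L1-HIT, L1-HIT, L1-HIT, MISS, L1-HIT, VC-HIT, L1-HIT, MISS, L1-HIT, L1-HIT, MISS, VC-HIT, L1-HIT, L1-HIT]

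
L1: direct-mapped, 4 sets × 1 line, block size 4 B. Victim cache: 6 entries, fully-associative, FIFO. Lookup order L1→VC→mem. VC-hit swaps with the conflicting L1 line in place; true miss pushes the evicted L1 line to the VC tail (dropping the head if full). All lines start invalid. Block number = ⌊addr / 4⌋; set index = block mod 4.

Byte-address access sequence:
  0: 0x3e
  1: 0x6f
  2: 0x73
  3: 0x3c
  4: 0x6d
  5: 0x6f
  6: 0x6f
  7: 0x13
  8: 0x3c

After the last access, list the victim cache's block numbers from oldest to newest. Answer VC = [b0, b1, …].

#0 0x3e→b15/s3 MISS; vc=[]
#1 0x6f→b27/s3 MISS; vc=[15]
#2 0x73→b28/s0 MISS; vc=[15]
#3 0x3c→b15/s3 VC-HIT; vc=[27]
#4 0x6d→b27/s3 VC-HIT; vc=[15]
#5 0x6f→b27/s3 L1-HIT; vc=[15]
#6 0x6f→b27/s3 L1-HIT; vc=[15]
#7 0x13→b4/s0 MISS; vc=[15,28]
#8 0x3c→b15/s3 VC-HIT; vc=[27,28]

VC = [27, 28]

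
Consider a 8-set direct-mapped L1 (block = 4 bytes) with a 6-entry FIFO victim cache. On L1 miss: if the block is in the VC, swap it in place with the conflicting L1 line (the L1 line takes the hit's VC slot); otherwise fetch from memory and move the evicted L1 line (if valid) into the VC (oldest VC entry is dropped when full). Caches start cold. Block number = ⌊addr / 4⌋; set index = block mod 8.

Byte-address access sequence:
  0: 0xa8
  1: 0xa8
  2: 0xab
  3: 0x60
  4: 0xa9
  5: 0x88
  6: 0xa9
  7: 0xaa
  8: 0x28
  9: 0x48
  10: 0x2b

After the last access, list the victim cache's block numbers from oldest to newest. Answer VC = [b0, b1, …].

#0 0xa8→b42/s2 MISS; vc=[]
#1 0xa8→b42/s2 L1-HIT; vc=[]
#2 0xab→b42/s2 L1-HIT; vc=[]
#3 0x60→b24/s0 MISS; vc=[]
#4 0xa9→b42/s2 L1-HIT; vc=[]
#5 0x88→b34/s2 MISS; vc=[42]
#6 0xa9→b42/s2 VC-HIT; vc=[34]
#7 0xaa→b42/s2 L1-HIT; vc=[34]
#8 0x28→b10/s2 MISS; vc=[34,42]
#9 0x48→b18/s2 MISS; vc=[34,42,10]
#10 0x2b→b10/s2 VC-HIT; vc=[34,42,18]

VC = [34, 42, 18]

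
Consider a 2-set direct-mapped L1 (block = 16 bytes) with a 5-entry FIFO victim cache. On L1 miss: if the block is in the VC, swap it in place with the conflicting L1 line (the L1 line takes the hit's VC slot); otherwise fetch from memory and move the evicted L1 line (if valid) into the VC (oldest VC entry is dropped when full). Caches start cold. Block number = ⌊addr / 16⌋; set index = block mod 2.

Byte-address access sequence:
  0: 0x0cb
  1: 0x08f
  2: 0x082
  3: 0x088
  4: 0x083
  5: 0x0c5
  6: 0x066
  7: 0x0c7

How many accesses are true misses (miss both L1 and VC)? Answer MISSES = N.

0: 0xcb (blk 12, set 0) → MISS  vc=[]
1: 0x8f (blk 8, set 0) → MISS  vc=[12]
2: 0x82 (blk 8, set 0) → L1-HIT  vc=[12]
3: 0x88 (blk 8, set 0) → L1-HIT  vc=[12]
4: 0x83 (blk 8, set 0) → L1-HIT  vc=[12]
5: 0xc5 (blk 12, set 0) → VC-HIT  vc=[8]
6: 0x66 (blk 6, set 0) → MISS  vc=[8, 12]
7: 0xc7 (blk 12, set 0) → VC-HIT  vc=[8, 6]

MISSES = 3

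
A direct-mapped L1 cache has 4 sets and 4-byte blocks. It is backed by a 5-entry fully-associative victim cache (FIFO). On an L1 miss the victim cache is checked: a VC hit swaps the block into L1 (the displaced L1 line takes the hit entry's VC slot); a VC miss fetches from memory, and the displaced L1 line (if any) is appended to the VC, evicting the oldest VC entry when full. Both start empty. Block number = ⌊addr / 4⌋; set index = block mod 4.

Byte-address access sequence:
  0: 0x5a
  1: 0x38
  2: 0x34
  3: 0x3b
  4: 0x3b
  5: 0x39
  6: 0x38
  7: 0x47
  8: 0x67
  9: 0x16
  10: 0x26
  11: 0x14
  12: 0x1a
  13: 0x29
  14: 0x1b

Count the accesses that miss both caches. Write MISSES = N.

  [0] addr=0x5a blk=22 s=2: MISS | VC []
  [1] addr=0x38 blk=14 s=2: MISS | VC [22]
  [2] addr=0x34 blk=13 s=1: MISS | VC [22]
  [3] addr=0x3b blk=14 s=2: L1-HIT | VC [22]
  [4] addr=0x3b blk=14 s=2: L1-HIT | VC [22]
  [5] addr=0x39 blk=14 s=2: L1-HIT | VC [22]
  [6] addr=0x38 blk=14 s=2: L1-HIT | VC [22]
  [7] addr=0x47 blk=17 s=1: MISS | VC [22, 13]
  [8] addr=0x67 blk=25 s=1: MISS | VC [22, 13, 17]
  [9] addr=0x16 blk=5 s=1: MISS | VC [22, 13, 17, 25]
  [10] addr=0x26 blk=9 s=1: MISS | VC [22, 13, 17, 25, 5]
  [11] addr=0x14 blk=5 s=1: VC-HIT | VC [22, 13, 17, 25, 9]
  [12] addr=0x1a blk=6 s=2: MISS | VC [13, 17, 25, 9, 14]
  [13] addr=0x29 blk=10 s=2: MISS | VC [17, 25, 9, 14, 6]
  [14] addr=0x1b blk=6 s=2: VC-HIT | VC [17, 25, 9, 14, 10]

MISSES = 9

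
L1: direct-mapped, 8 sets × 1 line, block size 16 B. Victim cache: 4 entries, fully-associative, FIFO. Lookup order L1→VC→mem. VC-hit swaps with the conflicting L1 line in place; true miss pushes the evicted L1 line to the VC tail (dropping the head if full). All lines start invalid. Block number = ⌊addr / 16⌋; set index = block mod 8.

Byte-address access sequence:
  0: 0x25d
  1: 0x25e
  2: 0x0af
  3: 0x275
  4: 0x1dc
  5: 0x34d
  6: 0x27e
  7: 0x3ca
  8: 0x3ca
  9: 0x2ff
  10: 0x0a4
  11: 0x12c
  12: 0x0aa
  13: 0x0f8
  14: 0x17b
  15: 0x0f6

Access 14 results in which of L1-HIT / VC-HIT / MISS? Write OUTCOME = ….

  [0] addr=0x25d blk=37 s=5: MISS | VC []
  [1] addr=0x25e blk=37 s=5: L1-HIT | VC []
  [2] addr=0xaf blk=10 s=2: MISS | VC []
  [3] addr=0x275 blk=39 s=7: MISS | VC []
  [4] addr=0x1dc blk=29 s=5: MISS | VC [37]
  [5] addr=0x34d blk=52 s=4: MISS | VC [37]
  [6] addr=0x27e blk=39 s=7: L1-HIT | VC [37]
  [7] addr=0x3ca blk=60 s=4: MISS | VC [37, 52]
  [8] addr=0x3ca blk=60 s=4: L1-HIT | VC [37, 52]
  [9] addr=0x2ff blk=47 s=7: MISS | VC [37, 52, 39]
  [10] addr=0xa4 blk=10 s=2: L1-HIT | VC [37, 52, 39]
  [11] addr=0x12c blk=18 s=2: MISS | VC [37, 52, 39, 10]
  [12] addr=0xaa blk=10 s=2: VC-HIT | VC [37, 52, 39, 18]
  [13] addr=0xf8 blk=15 s=7: MISS | VC [52, 39, 18, 47]
  [14] addr=0x17b blk=23 s=7: MISS | VC [39, 18, 47, 15]
  [15] addr=0xf6 blk=15 s=7: VC-HIT | VC [39, 18, 47, 23]

OUTCOME = MISS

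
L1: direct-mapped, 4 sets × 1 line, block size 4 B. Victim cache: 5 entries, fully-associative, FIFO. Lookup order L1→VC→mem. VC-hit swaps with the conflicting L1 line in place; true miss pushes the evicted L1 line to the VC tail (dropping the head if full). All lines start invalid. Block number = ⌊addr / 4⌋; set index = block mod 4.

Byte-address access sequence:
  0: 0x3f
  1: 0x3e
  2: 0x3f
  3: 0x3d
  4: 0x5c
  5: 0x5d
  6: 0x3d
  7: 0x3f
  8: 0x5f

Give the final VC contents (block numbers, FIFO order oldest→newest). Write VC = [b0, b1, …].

VC = [15]

0: 0x3f (blk 15, set 3) → MISS  vc=[]
1: 0x3e (blk 15, set 3) → L1-HIT  vc=[]
2: 0x3f (blk 15, set 3) → L1-HIT  vc=[]
3: 0x3d (blk 15, set 3) → L1-HIT  vc=[]
4: 0x5c (blk 23, set 3) → MISS  vc=[15]
5: 0x5d (blk 23, set 3) → L1-HIT  vc=[15]
6: 0x3d (blk 15, set 3) → VC-HIT  vc=[23]
7: 0x3f (blk 15, set 3) → L1-HIT  vc=[23]
8: 0x5f (blk 23, set 3) → VC-HIT  vc=[15]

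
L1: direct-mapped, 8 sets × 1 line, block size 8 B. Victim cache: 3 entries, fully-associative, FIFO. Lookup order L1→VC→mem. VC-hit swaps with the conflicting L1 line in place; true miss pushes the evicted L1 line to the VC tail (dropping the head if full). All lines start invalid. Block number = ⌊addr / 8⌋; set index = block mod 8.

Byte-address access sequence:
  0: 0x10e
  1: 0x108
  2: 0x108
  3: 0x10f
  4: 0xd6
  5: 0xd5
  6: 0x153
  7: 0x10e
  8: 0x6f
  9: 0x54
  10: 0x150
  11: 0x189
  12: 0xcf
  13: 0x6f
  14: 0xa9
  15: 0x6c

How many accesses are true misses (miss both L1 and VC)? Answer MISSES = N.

MISSES = 8

  [0] addr=0x10e blk=33 s=1: MISS | VC []
  [1] addr=0x108 blk=33 s=1: L1-HIT | VC []
  [2] addr=0x108 blk=33 s=1: L1-HIT | VC []
  [3] addr=0x10f blk=33 s=1: L1-HIT | VC []
  [4] addr=0xd6 blk=26 s=2: MISS | VC []
  [5] addr=0xd5 blk=26 s=2: L1-HIT | VC []
  [6] addr=0x153 blk=42 s=2: MISS | VC [26]
  [7] addr=0x10e blk=33 s=1: L1-HIT | VC [26]
  [8] addr=0x6f blk=13 s=5: MISS | VC [26]
  [9] addr=0x54 blk=10 s=2: MISS | VC [26, 42]
  [10] addr=0x150 blk=42 s=2: VC-HIT | VC [26, 10]
  [11] addr=0x189 blk=49 s=1: MISS | VC [26, 10, 33]
  [12] addr=0xcf blk=25 s=1: MISS | VC [10, 33, 49]
  [13] addr=0x6f blk=13 s=5: L1-HIT | VC [10, 33, 49]
  [14] addr=0xa9 blk=21 s=5: MISS | VC [33, 49, 13]
  [15] addr=0x6c blk=13 s=5: VC-HIT | VC [33, 49, 21]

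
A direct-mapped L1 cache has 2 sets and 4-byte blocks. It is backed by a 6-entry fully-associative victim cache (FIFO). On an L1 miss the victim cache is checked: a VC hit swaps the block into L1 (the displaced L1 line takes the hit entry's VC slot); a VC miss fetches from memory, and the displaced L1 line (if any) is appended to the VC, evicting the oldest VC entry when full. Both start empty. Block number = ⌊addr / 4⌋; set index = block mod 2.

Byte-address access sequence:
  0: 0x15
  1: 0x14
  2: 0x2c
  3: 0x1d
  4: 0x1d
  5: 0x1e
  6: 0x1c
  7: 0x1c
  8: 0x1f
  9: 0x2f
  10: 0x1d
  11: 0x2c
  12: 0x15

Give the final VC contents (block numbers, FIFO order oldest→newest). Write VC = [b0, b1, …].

  [0] addr=0x15 blk=5 s=1: MISS | VC []
  [1] addr=0x14 blk=5 s=1: L1-HIT | VC []
  [2] addr=0x2c blk=11 s=1: MISS | VC [5]
  [3] addr=0x1d blk=7 s=1: MISS | VC [5, 11]
  [4] addr=0x1d blk=7 s=1: L1-HIT | VC [5, 11]
  [5] addr=0x1e blk=7 s=1: L1-HIT | VC [5, 11]
  [6] addr=0x1c blk=7 s=1: L1-HIT | VC [5, 11]
  [7] addr=0x1c blk=7 s=1: L1-HIT | VC [5, 11]
  [8] addr=0x1f blk=7 s=1: L1-HIT | VC [5, 11]
  [9] addr=0x2f blk=11 s=1: VC-HIT | VC [5, 7]
  [10] addr=0x1d blk=7 s=1: VC-HIT | VC [5, 11]
  [11] addr=0x2c blk=11 s=1: VC-HIT | VC [5, 7]
  [12] addr=0x15 blk=5 s=1: VC-HIT | VC [11, 7]

VC = [11, 7]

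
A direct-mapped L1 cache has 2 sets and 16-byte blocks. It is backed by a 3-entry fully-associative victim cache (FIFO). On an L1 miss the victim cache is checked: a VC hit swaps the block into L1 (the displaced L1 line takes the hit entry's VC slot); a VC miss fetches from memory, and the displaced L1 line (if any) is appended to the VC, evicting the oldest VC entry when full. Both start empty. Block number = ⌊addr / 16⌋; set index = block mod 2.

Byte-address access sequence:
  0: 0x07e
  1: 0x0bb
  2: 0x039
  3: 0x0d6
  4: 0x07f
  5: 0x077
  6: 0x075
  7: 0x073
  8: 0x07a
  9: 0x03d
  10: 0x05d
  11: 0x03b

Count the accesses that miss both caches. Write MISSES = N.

MISSES = 5

0: 0x7e (blk 7, set 1) → MISS  vc=[]
1: 0xbb (blk 11, set 1) → MISS  vc=[7]
2: 0x39 (blk 3, set 1) → MISS  vc=[7, 11]
3: 0xd6 (blk 13, set 1) → MISS  vc=[7, 11, 3]
4: 0x7f (blk 7, set 1) → VC-HIT  vc=[13, 11, 3]
5: 0x77 (blk 7, set 1) → L1-HIT  vc=[13, 11, 3]
6: 0x75 (blk 7, set 1) → L1-HIT  vc=[13, 11, 3]
7: 0x73 (blk 7, set 1) → L1-HIT  vc=[13, 11, 3]
8: 0x7a (blk 7, set 1) → L1-HIT  vc=[13, 11, 3]
9: 0x3d (blk 3, set 1) → VC-HIT  vc=[13, 11, 7]
10: 0x5d (blk 5, set 1) → MISS  vc=[11, 7, 3]
11: 0x3b (blk 3, set 1) → VC-HIT  vc=[11, 7, 5]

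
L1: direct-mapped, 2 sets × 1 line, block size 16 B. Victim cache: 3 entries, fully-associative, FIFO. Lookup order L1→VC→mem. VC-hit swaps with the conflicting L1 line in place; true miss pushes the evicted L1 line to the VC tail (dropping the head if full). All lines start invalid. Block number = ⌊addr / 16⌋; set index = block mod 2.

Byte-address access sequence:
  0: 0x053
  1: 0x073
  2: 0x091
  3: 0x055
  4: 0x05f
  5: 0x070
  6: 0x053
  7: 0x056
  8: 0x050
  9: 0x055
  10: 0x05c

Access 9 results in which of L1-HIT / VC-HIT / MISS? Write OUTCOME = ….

OUTCOME = L1-HIT

0: 0x53 (blk 5, set 1) → MISS  vc=[]
1: 0x73 (blk 7, set 1) → MISS  vc=[5]
2: 0x91 (blk 9, set 1) → MISS  vc=[5, 7]
3: 0x55 (blk 5, set 1) → VC-HIT  vc=[9, 7]
4: 0x5f (blk 5, set 1) → L1-HIT  vc=[9, 7]
5: 0x70 (blk 7, set 1) → VC-HIT  vc=[9, 5]
6: 0x53 (blk 5, set 1) → VC-HIT  vc=[9, 7]
7: 0x56 (blk 5, set 1) → L1-HIT  vc=[9, 7]
8: 0x50 (blk 5, set 1) → L1-HIT  vc=[9, 7]
9: 0x55 (blk 5, set 1) → L1-HIT  vc=[9, 7]
10: 0x5c (blk 5, set 1) → L1-HIT  vc=[9, 7]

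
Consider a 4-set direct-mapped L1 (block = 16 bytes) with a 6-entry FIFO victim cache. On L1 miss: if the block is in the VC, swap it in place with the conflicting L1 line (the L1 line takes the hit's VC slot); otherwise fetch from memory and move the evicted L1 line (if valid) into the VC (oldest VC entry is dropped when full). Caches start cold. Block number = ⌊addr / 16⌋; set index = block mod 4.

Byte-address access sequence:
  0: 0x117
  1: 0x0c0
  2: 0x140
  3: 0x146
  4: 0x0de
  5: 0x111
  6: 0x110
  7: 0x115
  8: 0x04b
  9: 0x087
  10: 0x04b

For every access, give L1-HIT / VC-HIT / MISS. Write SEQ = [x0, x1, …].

SEQ = [MISS, MISS, MISS, L1-HIT, MISS, VC-HIT, L1-HIT, L1-HIT, MISS, MISS, VC-HIT]

#0 0x117→b17/s1 MISS; vc=[]
#1 0xc0→b12/s0 MISS; vc=[]
#2 0x140→b20/s0 MISS; vc=[12]
#3 0x146→b20/s0 L1-HIT; vc=[12]
#4 0xde→b13/s1 MISS; vc=[12,17]
#5 0x111→b17/s1 VC-HIT; vc=[12,13]
#6 0x110→b17/s1 L1-HIT; vc=[12,13]
#7 0x115→b17/s1 L1-HIT; vc=[12,13]
#8 0x4b→b4/s0 MISS; vc=[12,13,20]
#9 0x87→b8/s0 MISS; vc=[12,13,20,4]
#10 0x4b→b4/s0 VC-HIT; vc=[12,13,20,8]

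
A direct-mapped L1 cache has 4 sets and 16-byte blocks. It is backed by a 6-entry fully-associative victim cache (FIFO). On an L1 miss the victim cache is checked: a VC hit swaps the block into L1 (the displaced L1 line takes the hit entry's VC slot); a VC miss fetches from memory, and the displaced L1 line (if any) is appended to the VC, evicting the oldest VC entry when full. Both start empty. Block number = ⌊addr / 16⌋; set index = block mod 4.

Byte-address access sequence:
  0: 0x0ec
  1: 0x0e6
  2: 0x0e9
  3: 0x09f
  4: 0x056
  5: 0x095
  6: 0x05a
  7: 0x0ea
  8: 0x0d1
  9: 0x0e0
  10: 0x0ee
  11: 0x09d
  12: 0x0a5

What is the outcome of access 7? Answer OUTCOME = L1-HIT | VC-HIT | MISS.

OUTCOME = L1-HIT

0: 0xec (blk 14, set 2) → MISS  vc=[]
1: 0xe6 (blk 14, set 2) → L1-HIT  vc=[]
2: 0xe9 (blk 14, set 2) → L1-HIT  vc=[]
3: 0x9f (blk 9, set 1) → MISS  vc=[]
4: 0x56 (blk 5, set 1) → MISS  vc=[9]
5: 0x95 (blk 9, set 1) → VC-HIT  vc=[5]
6: 0x5a (blk 5, set 1) → VC-HIT  vc=[9]
7: 0xea (blk 14, set 2) → L1-HIT  vc=[9]
8: 0xd1 (blk 13, set 1) → MISS  vc=[9, 5]
9: 0xe0 (blk 14, set 2) → L1-HIT  vc=[9, 5]
10: 0xee (blk 14, set 2) → L1-HIT  vc=[9, 5]
11: 0x9d (blk 9, set 1) → VC-HIT  vc=[13, 5]
12: 0xa5 (blk 10, set 2) → MISS  vc=[13, 5, 14]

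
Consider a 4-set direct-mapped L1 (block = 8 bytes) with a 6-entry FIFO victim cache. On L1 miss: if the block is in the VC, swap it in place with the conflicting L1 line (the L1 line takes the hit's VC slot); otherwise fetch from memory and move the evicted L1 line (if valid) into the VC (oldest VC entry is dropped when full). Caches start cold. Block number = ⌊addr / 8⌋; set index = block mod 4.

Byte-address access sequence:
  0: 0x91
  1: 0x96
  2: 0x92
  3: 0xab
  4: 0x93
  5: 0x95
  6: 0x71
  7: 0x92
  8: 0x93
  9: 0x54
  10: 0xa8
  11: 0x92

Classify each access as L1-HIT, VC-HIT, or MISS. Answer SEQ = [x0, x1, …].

SEQ = [MISS, L1-HIT, L1-HIT, MISS, L1-HIT, L1-HIT, MISS, VC-HIT, L1-HIT, MISS, L1-HIT, VC-HIT]

0: 0x91 (blk 18, set 2) → MISS  vc=[]
1: 0x96 (blk 18, set 2) → L1-HIT  vc=[]
2: 0x92 (blk 18, set 2) → L1-HIT  vc=[]
3: 0xab (blk 21, set 1) → MISS  vc=[]
4: 0x93 (blk 18, set 2) → L1-HIT  vc=[]
5: 0x95 (blk 18, set 2) → L1-HIT  vc=[]
6: 0x71 (blk 14, set 2) → MISS  vc=[18]
7: 0x92 (blk 18, set 2) → VC-HIT  vc=[14]
8: 0x93 (blk 18, set 2) → L1-HIT  vc=[14]
9: 0x54 (blk 10, set 2) → MISS  vc=[14, 18]
10: 0xa8 (blk 21, set 1) → L1-HIT  vc=[14, 18]
11: 0x92 (blk 18, set 2) → VC-HIT  vc=[14, 10]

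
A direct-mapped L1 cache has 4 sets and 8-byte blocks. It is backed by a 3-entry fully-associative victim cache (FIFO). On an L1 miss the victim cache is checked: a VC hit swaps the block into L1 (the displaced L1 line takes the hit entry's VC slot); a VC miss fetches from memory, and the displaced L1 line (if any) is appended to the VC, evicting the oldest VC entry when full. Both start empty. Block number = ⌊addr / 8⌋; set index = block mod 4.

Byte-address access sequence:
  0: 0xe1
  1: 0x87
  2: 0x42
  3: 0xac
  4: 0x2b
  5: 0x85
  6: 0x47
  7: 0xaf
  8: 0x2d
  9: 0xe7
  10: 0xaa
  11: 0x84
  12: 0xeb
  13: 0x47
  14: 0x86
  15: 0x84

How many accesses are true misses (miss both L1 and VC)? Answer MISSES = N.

MISSES = 7

#0 0xe1→b28/s0 MISS; vc=[]
#1 0x87→b16/s0 MISS; vc=[28]
#2 0x42→b8/s0 MISS; vc=[28,16]
#3 0xac→b21/s1 MISS; vc=[28,16]
#4 0x2b→b5/s1 MISS; vc=[28,16,21]
#5 0x85→b16/s0 VC-HIT; vc=[28,8,21]
#6 0x47→b8/s0 VC-HIT; vc=[28,16,21]
#7 0xaf→b21/s1 VC-HIT; vc=[28,16,5]
#8 0x2d→b5/s1 VC-HIT; vc=[28,16,21]
#9 0xe7→b28/s0 VC-HIT; vc=[8,16,21]
#10 0xaa→b21/s1 VC-HIT; vc=[8,16,5]
#11 0x84→b16/s0 VC-HIT; vc=[8,28,5]
#12 0xeb→b29/s1 MISS; vc=[28,5,21]
#13 0x47→b8/s0 MISS; vc=[5,21,16]
#14 0x86→b16/s0 VC-HIT; vc=[5,21,8]
#15 0x84→b16/s0 L1-HIT; vc=[5,21,8]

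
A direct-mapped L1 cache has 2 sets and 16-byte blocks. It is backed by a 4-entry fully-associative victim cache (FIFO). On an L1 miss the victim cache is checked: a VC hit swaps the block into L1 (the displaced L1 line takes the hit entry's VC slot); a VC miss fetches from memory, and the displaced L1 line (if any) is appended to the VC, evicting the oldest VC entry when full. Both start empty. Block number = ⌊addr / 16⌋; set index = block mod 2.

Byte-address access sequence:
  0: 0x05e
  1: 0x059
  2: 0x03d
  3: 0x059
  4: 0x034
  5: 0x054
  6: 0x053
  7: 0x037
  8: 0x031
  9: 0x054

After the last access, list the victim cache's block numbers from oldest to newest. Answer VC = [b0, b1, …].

  [0] addr=0x5e blk=5 s=1: MISS | VC []
  [1] addr=0x59 blk=5 s=1: L1-HIT | VC []
  [2] addr=0x3d blk=3 s=1: MISS | VC [5]
  [3] addr=0x59 blk=5 s=1: VC-HIT | VC [3]
  [4] addr=0x34 blk=3 s=1: VC-HIT | VC [5]
  [5] addr=0x54 blk=5 s=1: VC-HIT | VC [3]
  [6] addr=0x53 blk=5 s=1: L1-HIT | VC [3]
  [7] addr=0x37 blk=3 s=1: VC-HIT | VC [5]
  [8] addr=0x31 blk=3 s=1: L1-HIT | VC [5]
  [9] addr=0x54 blk=5 s=1: VC-HIT | VC [3]

VC = [3]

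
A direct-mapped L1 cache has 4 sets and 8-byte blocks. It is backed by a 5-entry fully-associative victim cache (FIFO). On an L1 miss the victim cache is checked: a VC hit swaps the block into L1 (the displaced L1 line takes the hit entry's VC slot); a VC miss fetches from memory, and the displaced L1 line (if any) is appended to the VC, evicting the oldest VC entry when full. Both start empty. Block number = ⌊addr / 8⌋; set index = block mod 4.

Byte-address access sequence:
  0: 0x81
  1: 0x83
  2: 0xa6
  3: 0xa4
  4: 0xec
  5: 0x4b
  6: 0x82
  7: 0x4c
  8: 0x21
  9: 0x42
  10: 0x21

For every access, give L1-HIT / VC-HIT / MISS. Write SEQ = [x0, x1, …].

  [0] addr=0x81 blk=16 s=0: MISS | VC []
  [1] addr=0x83 blk=16 s=0: L1-HIT | VC []
  [2] addr=0xa6 blk=20 s=0: MISS | VC [16]
  [3] addr=0xa4 blk=20 s=0: L1-HIT | VC [16]
  [4] addr=0xec blk=29 s=1: MISS | VC [16]
  [5] addr=0x4b blk=9 s=1: MISS | VC [16, 29]
  [6] addr=0x82 blk=16 s=0: VC-HIT | VC [20, 29]
  [7] addr=0x4c blk=9 s=1: L1-HIT | VC [20, 29]
  [8] addr=0x21 blk=4 s=0: MISS | VC [20, 29, 16]
  [9] addr=0x42 blk=8 s=0: MISS | VC [20, 29, 16, 4]
  [10] addr=0x21 blk=4 s=0: VC-HIT | VC [20, 29, 16, 8]

SEQ = [MISS, L1-HIT, MISS, L1-HIT, MISS, MISS, VC-HIT, L1-HIT, MISS, MISS, VC-HIT]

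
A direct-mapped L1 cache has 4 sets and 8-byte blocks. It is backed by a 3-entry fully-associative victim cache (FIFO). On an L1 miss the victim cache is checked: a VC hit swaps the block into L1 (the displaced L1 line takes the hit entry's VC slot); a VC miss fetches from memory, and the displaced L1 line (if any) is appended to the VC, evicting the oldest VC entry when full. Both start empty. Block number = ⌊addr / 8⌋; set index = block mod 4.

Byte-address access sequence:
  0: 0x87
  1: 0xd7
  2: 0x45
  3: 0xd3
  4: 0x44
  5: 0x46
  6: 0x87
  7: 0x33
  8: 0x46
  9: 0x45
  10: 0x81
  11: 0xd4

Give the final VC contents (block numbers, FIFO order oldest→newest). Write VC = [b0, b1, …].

  [0] addr=0x87 blk=16 s=0: MISS | VC []
  [1] addr=0xd7 blk=26 s=2: MISS | VC []
  [2] addr=0x45 blk=8 s=0: MISS | VC [16]
  [3] addr=0xd3 blk=26 s=2: L1-HIT | VC [16]
  [4] addr=0x44 blk=8 s=0: L1-HIT | VC [16]
  [5] addr=0x46 blk=8 s=0: L1-HIT | VC [16]
  [6] addr=0x87 blk=16 s=0: VC-HIT | VC [8]
  [7] addr=0x33 blk=6 s=2: MISS | VC [8, 26]
  [8] addr=0x46 blk=8 s=0: VC-HIT | VC [16, 26]
  [9] addr=0x45 blk=8 s=0: L1-HIT | VC [16, 26]
  [10] addr=0x81 blk=16 s=0: VC-HIT | VC [8, 26]
  [11] addr=0xd4 blk=26 s=2: VC-HIT | VC [8, 6]

VC = [8, 6]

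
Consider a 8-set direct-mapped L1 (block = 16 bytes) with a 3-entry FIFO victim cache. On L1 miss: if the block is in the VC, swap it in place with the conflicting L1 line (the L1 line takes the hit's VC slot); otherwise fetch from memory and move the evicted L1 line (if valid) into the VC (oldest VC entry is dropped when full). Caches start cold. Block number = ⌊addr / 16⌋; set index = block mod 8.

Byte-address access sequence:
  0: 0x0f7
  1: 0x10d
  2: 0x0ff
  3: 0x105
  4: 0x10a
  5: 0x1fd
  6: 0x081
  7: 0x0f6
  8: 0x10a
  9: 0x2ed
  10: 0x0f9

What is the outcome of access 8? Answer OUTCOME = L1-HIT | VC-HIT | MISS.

  [0] addr=0xf7 blk=15 s=7: MISS | VC []
  [1] addr=0x10d blk=16 s=0: MISS | VC []
  [2] addr=0xff blk=15 s=7: L1-HIT | VC []
  [3] addr=0x105 blk=16 s=0: L1-HIT | VC []
  [4] addr=0x10a blk=16 s=0: L1-HIT | VC []
  [5] addr=0x1fd blk=31 s=7: MISS | VC [15]
  [6] addr=0x81 blk=8 s=0: MISS | VC [15, 16]
  [7] addr=0xf6 blk=15 s=7: VC-HIT | VC [31, 16]
  [8] addr=0x10a blk=16 s=0: VC-HIT | VC [31, 8]
  [9] addr=0x2ed blk=46 s=6: MISS | VC [31, 8]
  [10] addr=0xf9 blk=15 s=7: L1-HIT | VC [31, 8]

OUTCOME = VC-HIT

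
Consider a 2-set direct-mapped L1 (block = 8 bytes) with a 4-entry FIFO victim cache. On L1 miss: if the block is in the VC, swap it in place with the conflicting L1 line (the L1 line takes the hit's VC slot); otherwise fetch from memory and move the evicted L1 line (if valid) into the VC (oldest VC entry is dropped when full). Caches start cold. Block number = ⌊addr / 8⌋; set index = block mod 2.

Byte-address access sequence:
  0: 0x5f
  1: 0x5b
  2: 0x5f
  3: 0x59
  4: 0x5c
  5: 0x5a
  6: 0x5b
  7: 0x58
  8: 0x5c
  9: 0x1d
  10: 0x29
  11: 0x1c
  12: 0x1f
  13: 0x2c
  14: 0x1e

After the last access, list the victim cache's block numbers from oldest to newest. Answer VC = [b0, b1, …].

VC = [11, 5]

#0 0x5f→b11/s1 MISS; vc=[]
#1 0x5b→b11/s1 L1-HIT; vc=[]
#2 0x5f→b11/s1 L1-HIT; vc=[]
#3 0x59→b11/s1 L1-HIT; vc=[]
#4 0x5c→b11/s1 L1-HIT; vc=[]
#5 0x5a→b11/s1 L1-HIT; vc=[]
#6 0x5b→b11/s1 L1-HIT; vc=[]
#7 0x58→b11/s1 L1-HIT; vc=[]
#8 0x5c→b11/s1 L1-HIT; vc=[]
#9 0x1d→b3/s1 MISS; vc=[11]
#10 0x29→b5/s1 MISS; vc=[11,3]
#11 0x1c→b3/s1 VC-HIT; vc=[11,5]
#12 0x1f→b3/s1 L1-HIT; vc=[11,5]
#13 0x2c→b5/s1 VC-HIT; vc=[11,3]
#14 0x1e→b3/s1 VC-HIT; vc=[11,5]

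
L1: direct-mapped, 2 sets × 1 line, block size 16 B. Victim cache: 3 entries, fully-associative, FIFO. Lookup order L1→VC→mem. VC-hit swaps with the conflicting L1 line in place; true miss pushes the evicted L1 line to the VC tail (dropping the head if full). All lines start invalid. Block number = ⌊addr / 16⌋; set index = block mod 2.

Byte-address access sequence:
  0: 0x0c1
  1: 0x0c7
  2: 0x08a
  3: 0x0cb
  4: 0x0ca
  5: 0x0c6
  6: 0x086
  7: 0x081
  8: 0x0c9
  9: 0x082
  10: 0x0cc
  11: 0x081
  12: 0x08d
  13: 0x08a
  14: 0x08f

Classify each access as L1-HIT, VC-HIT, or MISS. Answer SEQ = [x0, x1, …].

0: 0xc1 (blk 12, set 0) → MISS  vc=[]
1: 0xc7 (blk 12, set 0) → L1-HIT  vc=[]
2: 0x8a (blk 8, set 0) → MISS  vc=[12]
3: 0xcb (blk 12, set 0) → VC-HIT  vc=[8]
4: 0xca (blk 12, set 0) → L1-HIT  vc=[8]
5: 0xc6 (blk 12, set 0) → L1-HIT  vc=[8]
6: 0x86 (blk 8, set 0) → VC-HIT  vc=[12]
7: 0x81 (blk 8, set 0) → L1-HIT  vc=[12]
8: 0xc9 (blk 12, set 0) → VC-HIT  vc=[8]
9: 0x82 (blk 8, set 0) → VC-HIT  vc=[12]
10: 0xcc (blk 12, set 0) → VC-HIT  vc=[8]
11: 0x81 (blk 8, set 0) → VC-HIT  vc=[12]
12: 0x8d (blk 8, set 0) → L1-HIT  vc=[12]
13: 0x8a (blk 8, set 0) → L1-HIT  vc=[12]
14: 0x8f (blk 8, set 0) → L1-HIT  vc=[12]

SEQ = [MISS, L1-HIT, MISS, VC-HIT, L1-HIT, L1-HIT, VC-HIT, L1-HIT, VC-HIT, VC-HIT, VC-HIT, VC-HIT, L1-HIT, L1-HIT, L1-HIT]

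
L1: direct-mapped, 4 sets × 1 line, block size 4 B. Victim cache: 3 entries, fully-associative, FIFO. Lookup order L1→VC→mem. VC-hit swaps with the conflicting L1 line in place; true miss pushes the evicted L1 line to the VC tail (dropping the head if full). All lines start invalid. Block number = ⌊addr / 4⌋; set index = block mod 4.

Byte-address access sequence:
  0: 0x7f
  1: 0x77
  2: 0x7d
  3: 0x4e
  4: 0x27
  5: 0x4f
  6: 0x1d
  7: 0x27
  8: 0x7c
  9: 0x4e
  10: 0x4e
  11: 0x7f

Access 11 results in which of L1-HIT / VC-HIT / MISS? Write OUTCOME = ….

  [0] addr=0x7f blk=31 s=3: MISS | VC []
  [1] addr=0x77 blk=29 s=1: MISS | VC []
  [2] addr=0x7d blk=31 s=3: L1-HIT | VC []
  [3] addr=0x4e blk=19 s=3: MISS | VC [31]
  [4] addr=0x27 blk=9 s=1: MISS | VC [31, 29]
  [5] addr=0x4f blk=19 s=3: L1-HIT | VC [31, 29]
  [6] addr=0x1d blk=7 s=3: MISS | VC [31, 29, 19]
  [7] addr=0x27 blk=9 s=1: L1-HIT | VC [31, 29, 19]
  [8] addr=0x7c blk=31 s=3: VC-HIT | VC [7, 29, 19]
  [9] addr=0x4e blk=19 s=3: VC-HIT | VC [7, 29, 31]
  [10] addr=0x4e blk=19 s=3: L1-HIT | VC [7, 29, 31]
  [11] addr=0x7f blk=31 s=3: VC-HIT | VC [7, 29, 19]

OUTCOME = VC-HIT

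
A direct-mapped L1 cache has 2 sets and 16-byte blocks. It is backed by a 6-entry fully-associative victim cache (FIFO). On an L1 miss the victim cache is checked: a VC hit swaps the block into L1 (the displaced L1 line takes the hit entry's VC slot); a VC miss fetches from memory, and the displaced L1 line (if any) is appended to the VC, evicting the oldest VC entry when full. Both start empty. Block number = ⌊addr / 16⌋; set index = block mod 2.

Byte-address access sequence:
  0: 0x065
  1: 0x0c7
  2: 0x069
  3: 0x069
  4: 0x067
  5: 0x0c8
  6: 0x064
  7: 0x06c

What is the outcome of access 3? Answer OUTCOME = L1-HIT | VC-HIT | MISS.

OUTCOME = L1-HIT

#0 0x65→b6/s0 MISS; vc=[]
#1 0xc7→b12/s0 MISS; vc=[6]
#2 0x69→b6/s0 VC-HIT; vc=[12]
#3 0x69→b6/s0 L1-HIT; vc=[12]
#4 0x67→b6/s0 L1-HIT; vc=[12]
#5 0xc8→b12/s0 VC-HIT; vc=[6]
#6 0x64→b6/s0 VC-HIT; vc=[12]
#7 0x6c→b6/s0 L1-HIT; vc=[12]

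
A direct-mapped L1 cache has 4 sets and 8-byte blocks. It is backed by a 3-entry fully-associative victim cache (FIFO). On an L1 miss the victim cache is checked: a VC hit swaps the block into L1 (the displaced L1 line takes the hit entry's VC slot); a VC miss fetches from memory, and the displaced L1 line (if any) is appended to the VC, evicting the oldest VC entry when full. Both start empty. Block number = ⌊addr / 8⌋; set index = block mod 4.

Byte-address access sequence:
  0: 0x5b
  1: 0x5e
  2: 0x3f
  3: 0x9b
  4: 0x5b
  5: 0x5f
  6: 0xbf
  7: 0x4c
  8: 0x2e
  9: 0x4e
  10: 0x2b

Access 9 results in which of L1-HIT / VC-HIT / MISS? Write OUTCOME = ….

OUTCOME = VC-HIT

#0 0x5b→b11/s3 MISS; vc=[]
#1 0x5e→b11/s3 L1-HIT; vc=[]
#2 0x3f→b7/s3 MISS; vc=[11]
#3 0x9b→b19/s3 MISS; vc=[11,7]
#4 0x5b→b11/s3 VC-HIT; vc=[19,7]
#5 0x5f→b11/s3 L1-HIT; vc=[19,7]
#6 0xbf→b23/s3 MISS; vc=[19,7,11]
#7 0x4c→b9/s1 MISS; vc=[19,7,11]
#8 0x2e→b5/s1 MISS; vc=[7,11,9]
#9 0x4e→b9/s1 VC-HIT; vc=[7,11,5]
#10 0x2b→b5/s1 VC-HIT; vc=[7,11,9]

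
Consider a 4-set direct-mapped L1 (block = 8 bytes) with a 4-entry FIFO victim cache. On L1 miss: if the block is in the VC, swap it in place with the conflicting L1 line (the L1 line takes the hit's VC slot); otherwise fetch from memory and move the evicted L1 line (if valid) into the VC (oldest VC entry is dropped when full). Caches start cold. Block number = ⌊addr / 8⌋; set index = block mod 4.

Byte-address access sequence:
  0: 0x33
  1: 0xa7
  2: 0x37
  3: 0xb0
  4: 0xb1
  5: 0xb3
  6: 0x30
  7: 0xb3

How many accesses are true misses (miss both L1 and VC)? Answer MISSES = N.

0: 0x33 (blk 6, set 2) → MISS  vc=[]
1: 0xa7 (blk 20, set 0) → MISS  vc=[]
2: 0x37 (blk 6, set 2) → L1-HIT  vc=[]
3: 0xb0 (blk 22, set 2) → MISS  vc=[6]
4: 0xb1 (blk 22, set 2) → L1-HIT  vc=[6]
5: 0xb3 (blk 22, set 2) → L1-HIT  vc=[6]
6: 0x30 (blk 6, set 2) → VC-HIT  vc=[22]
7: 0xb3 (blk 22, set 2) → VC-HIT  vc=[6]

MISSES = 3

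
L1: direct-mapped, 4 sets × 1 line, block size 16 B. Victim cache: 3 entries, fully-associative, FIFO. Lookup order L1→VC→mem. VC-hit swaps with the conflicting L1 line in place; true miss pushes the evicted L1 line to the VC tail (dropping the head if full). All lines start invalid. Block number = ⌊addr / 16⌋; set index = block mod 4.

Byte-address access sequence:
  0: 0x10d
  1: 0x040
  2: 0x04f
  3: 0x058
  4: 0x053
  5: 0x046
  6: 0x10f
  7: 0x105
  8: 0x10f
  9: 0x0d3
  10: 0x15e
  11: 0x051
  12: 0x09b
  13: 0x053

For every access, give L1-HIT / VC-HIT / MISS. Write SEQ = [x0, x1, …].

0: 0x10d (blk 16, set 0) → MISS  vc=[]
1: 0x40 (blk 4, set 0) → MISS  vc=[16]
2: 0x4f (blk 4, set 0) → L1-HIT  vc=[16]
3: 0x58 (blk 5, set 1) → MISS  vc=[16]
4: 0x53 (blk 5, set 1) → L1-HIT  vc=[16]
5: 0x46 (blk 4, set 0) → L1-HIT  vc=[16]
6: 0x10f (blk 16, set 0) → VC-HIT  vc=[4]
7: 0x105 (blk 16, set 0) → L1-HIT  vc=[4]
8: 0x10f (blk 16, set 0) → L1-HIT  vc=[4]
9: 0xd3 (blk 13, set 1) → MISS  vc=[4, 5]
10: 0x15e (blk 21, set 1) → MISS  vc=[4, 5, 13]
11: 0x51 (blk 5, set 1) → VC-HIT  vc=[4, 21, 13]
12: 0x9b (blk 9, set 1) → MISS  vc=[21, 13, 5]
13: 0x53 (blk 5, set 1) → VC-HIT  vc=[21, 13, 9]

SEQ = [MISS, MISS, L1-HIT, MISS, L1-HIT, L1-HIT, VC-HIT, L1-HIT, L1-HIT, MISS, MISS, VC-HIT, MISS, VC-HIT]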